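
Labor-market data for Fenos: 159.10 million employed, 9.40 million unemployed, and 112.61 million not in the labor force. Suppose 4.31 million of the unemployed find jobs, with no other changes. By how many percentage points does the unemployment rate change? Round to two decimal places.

Initially, labor force = 159.10 + 9.40 = 168.50 million, so u = 9.40/168.50 = 5.58%.
After the change, unemployed falls and employed rises by 4.31; labor force unchanged → E = 163.41, U = 5.09, labor force = 168.50 million.
New unemployment rate = 5.09 / 168.50 = 3.02%.
Change = 3.02% − 5.58% = −2.56 percentage points.

The unemployment rate changes by −2.56 percentage points.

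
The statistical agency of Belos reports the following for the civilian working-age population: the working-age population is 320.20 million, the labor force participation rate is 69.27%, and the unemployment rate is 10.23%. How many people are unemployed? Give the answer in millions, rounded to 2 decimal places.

About 22.69 million are unemployed.

Labor force = 0.6927 × 320.20 = 221.80 million.
Unemployed = 0.1023 × 221.80 ≈ 22.69 million.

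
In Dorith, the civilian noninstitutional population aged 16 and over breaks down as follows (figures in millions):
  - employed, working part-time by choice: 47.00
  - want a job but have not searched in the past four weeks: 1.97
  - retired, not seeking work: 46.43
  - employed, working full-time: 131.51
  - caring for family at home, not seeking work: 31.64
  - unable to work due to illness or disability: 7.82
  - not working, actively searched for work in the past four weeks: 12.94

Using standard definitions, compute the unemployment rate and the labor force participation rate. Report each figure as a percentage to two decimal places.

Unemployment rate ≈ 6.76%; labor force participation rate ≈ 68.54%.

Employed = 47.00 + 131.51 = 178.51 million.
Unemployed = 12.94 million.
Labor force = 178.51 + 12.94 = 191.45 million.
Not in labor force = 1.97 + 46.43 + 31.64 + 7.82 = 87.86 million (those not working and not actively searching are outside the labor force — including those who want a job but have given up searching).
Civilian working-age population = 191.45 + 87.86 = 279.31 million.
Unemployment rate = 12.94 / 191.45 = 6.76%.
Labor force participation rate = 191.45 / 279.31 = 68.54%.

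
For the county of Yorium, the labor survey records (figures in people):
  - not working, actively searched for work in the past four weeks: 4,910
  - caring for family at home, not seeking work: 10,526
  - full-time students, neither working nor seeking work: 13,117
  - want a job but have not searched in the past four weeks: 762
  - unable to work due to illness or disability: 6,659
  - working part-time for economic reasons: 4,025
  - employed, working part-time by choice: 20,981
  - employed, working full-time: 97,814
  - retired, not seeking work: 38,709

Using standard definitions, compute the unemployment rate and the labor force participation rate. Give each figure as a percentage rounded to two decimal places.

Employed = 4,025 + 20,981 + 97,814 = 122,820 (anyone who worked, including part-time for economic reasons, counts as employed).
Unemployed = 4,910.
Labor force = 122,820 + 4,910 = 127,730.
Not in labor force = 10,526 + 13,117 + 762 + 6,659 + 38,709 = 69,773 (those not working and not actively searching are outside the labor force — including those who want a job but have given up searching).
Civilian working-age population = 127,730 + 69,773 = 197,503.
Unemployment rate = 4,910 / 127,730 = 3.84%.
Labor force participation rate = 127,730 / 197,503 = 64.67%.

Unemployment rate ≈ 3.84%; labor force participation rate ≈ 64.67%.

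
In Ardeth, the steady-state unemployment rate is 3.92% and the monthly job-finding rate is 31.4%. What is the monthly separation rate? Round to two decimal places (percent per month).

Separation rate ≈ 1.28% per month.

From u* = s/(s+f): s = u·f/(1−u).
s = 0.0392 × 31.4 / (1 − 0.0392) = 1.2309 / 0.9608 ≈ 1.28% per month.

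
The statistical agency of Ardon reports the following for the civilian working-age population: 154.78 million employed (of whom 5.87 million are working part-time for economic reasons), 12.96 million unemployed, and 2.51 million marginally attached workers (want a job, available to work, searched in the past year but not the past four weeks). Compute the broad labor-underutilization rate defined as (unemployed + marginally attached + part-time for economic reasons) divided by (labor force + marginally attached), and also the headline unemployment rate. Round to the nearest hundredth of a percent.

Broad underutilization rate ≈ 12.53%; headline unemployment rate ≈ 7.73%.

Labor force = 154.78 + 12.96 = 167.74 million.
Numerator = 12.96 + 2.51 + 5.87 = 21.34 million.
Denominator = 167.74 + 2.51 = 170.25 million.
Broad rate = 21.34 / 170.25 = 12.53%.
Headline unemployment rate = 12.96 / 167.74 = 7.73%.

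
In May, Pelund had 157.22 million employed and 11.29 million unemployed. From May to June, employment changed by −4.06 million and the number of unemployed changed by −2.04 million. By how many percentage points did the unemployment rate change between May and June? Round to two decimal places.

May: labor force = 157.22 + 11.29 = 168.51; u = 11.29/168.51 = 6.70%.
June: labor force = 153.16 + 9.25 = 162.41; u = 9.25/162.41 = 5.70%.
Change = 5.70% − 6.70% = −1.00 pp.

The unemployment rate changed by −1.00 percentage points.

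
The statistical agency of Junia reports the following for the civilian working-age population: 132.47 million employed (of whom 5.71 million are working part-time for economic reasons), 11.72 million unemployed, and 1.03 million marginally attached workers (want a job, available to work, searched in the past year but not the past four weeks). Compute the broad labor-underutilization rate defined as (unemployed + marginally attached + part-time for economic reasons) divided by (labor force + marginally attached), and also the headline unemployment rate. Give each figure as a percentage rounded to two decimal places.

Broad underutilization rate ≈ 12.71%; headline unemployment rate ≈ 8.13%.

Labor force = 132.47 + 11.72 = 144.19 million.
Numerator = 11.72 + 1.03 + 5.71 = 18.46 million.
Denominator = 144.19 + 1.03 = 145.22 million.
Broad rate = 18.46 / 145.22 = 12.71%.
Headline unemployment rate = 11.72 / 144.19 = 8.13%.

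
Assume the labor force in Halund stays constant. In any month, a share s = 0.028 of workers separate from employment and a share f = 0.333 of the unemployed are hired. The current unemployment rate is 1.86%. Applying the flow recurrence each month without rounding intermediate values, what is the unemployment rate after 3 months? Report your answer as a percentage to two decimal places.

With a fixed labor force, u_{t+1} = u_t + s·(1−u_t) − f·u_t = u_t·(1−s−f) + s.
Here 1−s−f = 0.639 and s = 0.028.
u_1 = 0.018600 × 0.639 + 0.028 = 0.039885.
u_2 = 0.039885 × 0.639 + 0.028 = 0.053487.
u_3 = 0.053487 × 0.639 + 0.028 = 0.062178.

Unemployment rate after three months ≈ 6.22%.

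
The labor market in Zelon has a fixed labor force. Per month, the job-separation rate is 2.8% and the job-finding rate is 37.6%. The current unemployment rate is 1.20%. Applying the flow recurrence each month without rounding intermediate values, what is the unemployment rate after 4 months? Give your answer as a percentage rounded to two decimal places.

With a fixed labor force, u_{t+1} = u_t + s·(1−u_t) − f·u_t = u_t·(1−s−f) + s.
Here 1−s−f = 0.596 and s = 0.028.
u_1 = 0.012000 × 0.596 + 0.028 = 0.035152.
u_2 = 0.035152 × 0.596 + 0.028 = 0.048951.
u_3 = 0.048951 × 0.596 + 0.028 = 0.057175.
u_4 = 0.057175 × 0.596 + 0.028 = 0.062076.

Unemployment rate after four months ≈ 6.21%.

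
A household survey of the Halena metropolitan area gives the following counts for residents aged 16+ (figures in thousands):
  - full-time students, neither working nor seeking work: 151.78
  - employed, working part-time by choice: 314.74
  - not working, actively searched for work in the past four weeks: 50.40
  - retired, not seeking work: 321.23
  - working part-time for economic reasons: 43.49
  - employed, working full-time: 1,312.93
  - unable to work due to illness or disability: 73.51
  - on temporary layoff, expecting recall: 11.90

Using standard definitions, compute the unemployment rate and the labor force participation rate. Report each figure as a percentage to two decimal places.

Unemployment rate ≈ 3.59%; labor force participation rate ≈ 76.03%.

Employed = 314.74 + 43.49 + 1,312.93 = 1,671.16 thousand (anyone who worked, including part-time for economic reasons, counts as employed).
Unemployed = 50.40 + 11.90 = 62.30 thousand (jobless and actively searching, or on temporary layoff).
Labor force = 1,671.16 + 62.30 = 1,733.46 thousand.
Not in labor force = 151.78 + 321.23 + 73.51 = 546.52 thousand (those not working and not actively searching are outside the labor force).
Civilian working-age population = 1,733.46 + 546.52 = 2,279.98 thousand.
Unemployment rate = 62.30 / 1,733.46 = 3.59%.
Labor force participation rate = 1,733.46 / 2,279.98 = 76.03%.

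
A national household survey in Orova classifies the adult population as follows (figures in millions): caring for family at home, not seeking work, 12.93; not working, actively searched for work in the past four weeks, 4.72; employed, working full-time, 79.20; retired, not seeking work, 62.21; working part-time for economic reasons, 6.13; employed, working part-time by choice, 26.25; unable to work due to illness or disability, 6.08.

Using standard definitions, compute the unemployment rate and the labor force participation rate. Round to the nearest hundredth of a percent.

Unemployment rate ≈ 4.06%; labor force participation rate ≈ 58.88%.

Employed = 79.20 + 6.13 + 26.25 = 111.58 million (anyone who worked, including part-time for economic reasons, counts as employed).
Unemployed = 4.72 million.
Labor force = 111.58 + 4.72 = 116.30 million.
Not in labor force = 12.93 + 62.21 + 6.08 = 81.22 million (those not working and not actively searching are outside the labor force).
Civilian working-age population = 116.30 + 81.22 = 197.52 million.
Unemployment rate = 4.72 / 116.30 = 4.06%.
Labor force participation rate = 116.30 / 197.52 = 58.88%.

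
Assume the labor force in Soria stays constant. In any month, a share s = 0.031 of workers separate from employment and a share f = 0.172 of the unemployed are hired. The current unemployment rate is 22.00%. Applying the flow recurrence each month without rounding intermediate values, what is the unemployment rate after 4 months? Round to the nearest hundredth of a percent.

Unemployment rate after four months ≈ 17.99%.

With a fixed labor force, u_{t+1} = u_t + s·(1−u_t) − f·u_t = u_t·(1−s−f) + s.
Here 1−s−f = 0.797 and s = 0.031.
u_1 = 0.220000 × 0.797 + 0.031 = 0.206340.
u_2 = 0.206340 × 0.797 + 0.031 = 0.195453.
u_3 = 0.195453 × 0.797 + 0.031 = 0.186776.
u_4 = 0.186776 × 0.797 + 0.031 = 0.179860.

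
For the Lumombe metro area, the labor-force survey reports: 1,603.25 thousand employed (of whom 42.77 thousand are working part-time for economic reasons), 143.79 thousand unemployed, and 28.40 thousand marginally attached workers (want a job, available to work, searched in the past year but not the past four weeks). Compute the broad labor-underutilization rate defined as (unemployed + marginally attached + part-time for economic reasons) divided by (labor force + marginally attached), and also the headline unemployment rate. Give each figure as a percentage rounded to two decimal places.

Labor force = 1,603.25 + 143.79 = 1,747.04 thousand.
Numerator = 143.79 + 28.40 + 42.77 = 214.96 thousand.
Denominator = 1,747.04 + 28.40 = 1,775.44 thousand.
Broad rate = 214.96 / 1,775.44 = 12.11%.
Headline unemployment rate = 143.79 / 1,747.04 = 8.23%.

Broad underutilization rate ≈ 12.11%; headline unemployment rate ≈ 8.23%.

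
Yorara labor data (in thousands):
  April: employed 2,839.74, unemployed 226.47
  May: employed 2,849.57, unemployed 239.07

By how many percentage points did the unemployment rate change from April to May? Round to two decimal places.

The unemployment rate changed by +0.35 percentage points.

April: labor force = 2,839.74 + 226.47 = 3,066.21; u = 226.47/3,066.21 = 7.39%.
May: labor force = 2,849.57 + 239.07 = 3,088.64; u = 239.07/3,088.64 = 7.74%.
Change = 7.74% − 7.39% = +0.35 pp.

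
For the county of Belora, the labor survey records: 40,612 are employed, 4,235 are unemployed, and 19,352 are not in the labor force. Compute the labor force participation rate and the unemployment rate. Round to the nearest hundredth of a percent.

Labor force participation rate ≈ 69.86%; unemployment rate ≈ 9.44%.

Labor force = employed + unemployed = 40,612 + 4,235 = 44,847.
Working-age population = 44,847 + 19,352 = 64,199.
Unemployment rate = 4,235 / 44,847 = 9.44%.
Labor force participation rate = 44,847 / 64,199 = 69.86%.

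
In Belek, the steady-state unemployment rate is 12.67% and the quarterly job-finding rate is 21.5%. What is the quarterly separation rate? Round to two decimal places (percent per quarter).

From u* = s/(s+f): s = u·f/(1−u).
s = 0.1267 × 21.5 / (1 − 0.1267) = 2.7241 / 0.8733 ≈ 3.12% per quarter.

Separation rate ≈ 3.12% per quarter.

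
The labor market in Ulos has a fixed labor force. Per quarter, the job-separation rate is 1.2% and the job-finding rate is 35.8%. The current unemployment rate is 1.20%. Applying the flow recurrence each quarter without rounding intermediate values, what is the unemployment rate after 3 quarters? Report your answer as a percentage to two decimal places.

Unemployment rate after three quarters ≈ 2.73%.

With a fixed labor force, u_{t+1} = u_t + s·(1−u_t) − f·u_t = u_t·(1−s−f) + s.
Here 1−s−f = 0.630 and s = 0.012.
u_1 = 0.012000 × 0.630 + 0.012 = 0.019560.
u_2 = 0.019560 × 0.630 + 0.012 = 0.024323.
u_3 = 0.024323 × 0.630 + 0.012 = 0.027323.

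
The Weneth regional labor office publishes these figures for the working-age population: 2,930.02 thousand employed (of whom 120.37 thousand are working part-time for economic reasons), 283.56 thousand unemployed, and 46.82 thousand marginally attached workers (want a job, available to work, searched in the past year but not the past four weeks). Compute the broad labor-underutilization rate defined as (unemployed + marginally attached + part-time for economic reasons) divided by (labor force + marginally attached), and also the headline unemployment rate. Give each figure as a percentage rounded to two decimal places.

Labor force = 2,930.02 + 283.56 = 3,213.58 thousand.
Numerator = 283.56 + 46.82 + 120.37 = 450.75 thousand.
Denominator = 3,213.58 + 46.82 = 3,260.40 thousand.
Broad rate = 450.75 / 3,260.40 = 13.82%.
Headline unemployment rate = 283.56 / 3,213.58 = 8.82%.

Broad underutilization rate ≈ 13.82%; headline unemployment rate ≈ 8.82%.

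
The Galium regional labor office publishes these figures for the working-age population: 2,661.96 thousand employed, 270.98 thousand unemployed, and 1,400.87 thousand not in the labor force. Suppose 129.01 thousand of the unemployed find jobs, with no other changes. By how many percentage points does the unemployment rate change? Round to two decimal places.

The unemployment rate changes by −4.40 percentage points.

Initially, labor force = 2,661.96 + 270.98 = 2,932.94 thousand, so u = 270.98/2,932.94 = 9.24%.
After the change, unemployed falls and employed rises by 129.01; labor force unchanged → E = 2,790.97, U = 141.97, labor force = 2,932.94 thousand.
New unemployment rate = 141.97 / 2,932.94 = 4.84%.
Change = 4.84% − 9.24% = −4.40 percentage points.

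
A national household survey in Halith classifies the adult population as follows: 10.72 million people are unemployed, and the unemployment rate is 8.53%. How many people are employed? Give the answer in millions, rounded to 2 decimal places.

Labor force = U / u = 10.72 / 0.0853 ≈ 125.67 million.
Employed = labor force − unemployed = 125.67 − 10.72 = 114.95 million.

About 114.95 million are employed.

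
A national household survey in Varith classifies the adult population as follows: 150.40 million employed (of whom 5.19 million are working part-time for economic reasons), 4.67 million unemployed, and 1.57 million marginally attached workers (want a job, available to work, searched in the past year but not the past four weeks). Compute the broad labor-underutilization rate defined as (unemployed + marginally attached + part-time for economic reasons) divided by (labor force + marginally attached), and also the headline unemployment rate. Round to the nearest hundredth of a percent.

Labor force = 150.40 + 4.67 = 155.07 million.
Numerator = 4.67 + 1.57 + 5.19 = 11.43 million.
Denominator = 155.07 + 1.57 = 156.64 million.
Broad rate = 11.43 / 156.64 = 7.30%.
Headline unemployment rate = 4.67 / 155.07 = 3.01%.

Broad underutilization rate ≈ 7.30%; headline unemployment rate ≈ 3.01%.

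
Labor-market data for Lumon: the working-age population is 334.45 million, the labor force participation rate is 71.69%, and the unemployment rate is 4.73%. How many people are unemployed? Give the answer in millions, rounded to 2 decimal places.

About 11.34 million are unemployed.

Labor force = 0.7169 × 334.45 = 239.77 million.
Unemployed = 0.0473 × 239.77 ≈ 11.34 million.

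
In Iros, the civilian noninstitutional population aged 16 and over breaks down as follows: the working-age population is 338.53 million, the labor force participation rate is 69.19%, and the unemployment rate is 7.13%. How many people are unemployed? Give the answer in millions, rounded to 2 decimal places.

Labor force = 0.6919 × 338.53 = 234.23 million.
Unemployed = 0.0713 × 234.23 ≈ 16.70 million.

About 16.70 million are unemployed.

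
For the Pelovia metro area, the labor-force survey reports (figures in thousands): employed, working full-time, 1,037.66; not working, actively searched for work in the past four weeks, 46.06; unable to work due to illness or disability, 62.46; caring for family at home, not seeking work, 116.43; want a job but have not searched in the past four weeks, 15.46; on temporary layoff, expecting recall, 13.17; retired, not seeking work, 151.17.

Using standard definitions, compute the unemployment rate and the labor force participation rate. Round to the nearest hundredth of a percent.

Unemployment rate ≈ 5.40%; labor force participation rate ≈ 76.05%.

Employed = 1,037.66 thousand.
Unemployed = 46.06 + 13.17 = 59.23 thousand (jobless and actively searching, or on temporary layoff).
Labor force = 1,037.66 + 59.23 = 1,096.89 thousand.
Not in labor force = 62.46 + 116.43 + 15.46 + 151.17 = 345.52 thousand (those not working and not actively searching are outside the labor force — including those who want a job but have given up searching).
Civilian working-age population = 1,096.89 + 345.52 = 1,442.41 thousand.
Unemployment rate = 59.23 / 1,096.89 = 5.40%.
Labor force participation rate = 1,096.89 / 1,442.41 = 76.05%.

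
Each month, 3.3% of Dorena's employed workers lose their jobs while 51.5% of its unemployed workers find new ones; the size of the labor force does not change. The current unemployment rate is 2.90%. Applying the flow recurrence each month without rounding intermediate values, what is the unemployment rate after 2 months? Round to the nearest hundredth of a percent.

With a fixed labor force, u_{t+1} = u_t + s·(1−u_t) − f·u_t = u_t·(1−s−f) + s.
Here 1−s−f = 0.452 and s = 0.033.
u_1 = 0.029000 × 0.452 + 0.033 = 0.046108.
u_2 = 0.046108 × 0.452 + 0.033 = 0.053841.

Unemployment rate after two months ≈ 5.38%.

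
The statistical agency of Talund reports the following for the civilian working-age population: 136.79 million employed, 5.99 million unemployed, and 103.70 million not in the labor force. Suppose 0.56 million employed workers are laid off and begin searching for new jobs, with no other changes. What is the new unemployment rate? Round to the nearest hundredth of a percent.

New unemployment rate ≈ 4.59%.

Initially, labor force = 136.79 + 5.99 = 142.78 million, so u = 5.99/142.78 = 4.20%.
After the change, employed falls and unemployed rises by 0.56; labor force unchanged → E = 136.23, U = 6.55, labor force = 142.78 million.
New unemployment rate = 6.55 / 142.78 = 4.59%.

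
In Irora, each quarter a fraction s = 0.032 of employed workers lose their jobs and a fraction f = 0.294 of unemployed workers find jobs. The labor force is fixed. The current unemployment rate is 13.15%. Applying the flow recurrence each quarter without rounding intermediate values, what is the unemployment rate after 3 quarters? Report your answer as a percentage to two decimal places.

With a fixed labor force, u_{t+1} = u_t + s·(1−u_t) − f·u_t = u_t·(1−s−f) + s.
Here 1−s−f = 0.674 and s = 0.032.
u_1 = 0.131500 × 0.674 + 0.032 = 0.120631.
u_2 = 0.120631 × 0.674 + 0.032 = 0.113305.
u_3 = 0.113305 × 0.674 + 0.032 = 0.108368.

Unemployment rate after three quarters ≈ 10.84%.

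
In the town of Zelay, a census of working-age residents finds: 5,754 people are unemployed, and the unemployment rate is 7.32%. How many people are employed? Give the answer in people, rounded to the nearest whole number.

Labor force = U / u = 5,754 / 0.0732 ≈ 78,607.
Employed = labor force − unemployed = 78,607 − 5,754 = 72,853.

About 72,853 are employed.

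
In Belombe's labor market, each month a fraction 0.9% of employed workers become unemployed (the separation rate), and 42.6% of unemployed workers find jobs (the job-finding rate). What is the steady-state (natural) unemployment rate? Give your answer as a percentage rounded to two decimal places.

Steady-state unemployment rate ≈ 2.07%.

At steady state the flows balance: s·E = f·U, so U/(E+U) = s/(s+f).
u* = 0.9 / (0.9 + 42.6) = 0.9 / 43.50 = 2.07%.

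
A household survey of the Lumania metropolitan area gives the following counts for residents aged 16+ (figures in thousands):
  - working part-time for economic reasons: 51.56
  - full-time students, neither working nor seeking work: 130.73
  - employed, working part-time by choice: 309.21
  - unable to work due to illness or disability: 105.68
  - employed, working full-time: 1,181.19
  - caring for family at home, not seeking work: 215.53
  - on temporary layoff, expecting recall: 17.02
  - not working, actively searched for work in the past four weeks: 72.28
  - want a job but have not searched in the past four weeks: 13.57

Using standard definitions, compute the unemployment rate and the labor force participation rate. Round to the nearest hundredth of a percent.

Unemployment rate ≈ 5.47%; labor force participation rate ≈ 77.80%.

Employed = 51.56 + 309.21 + 1,181.19 = 1,541.96 thousand (anyone who worked, including part-time for economic reasons, counts as employed).
Unemployed = 17.02 + 72.28 = 89.30 thousand (jobless and actively searching, or on temporary layoff).
Labor force = 1,541.96 + 89.30 = 1,631.26 thousand.
Not in labor force = 130.73 + 105.68 + 215.53 + 13.57 = 465.51 thousand (those not working and not actively searching are outside the labor force — including those who want a job but have given up searching).
Civilian working-age population = 1,631.26 + 465.51 = 2,096.77 thousand.
Unemployment rate = 89.30 / 1,631.26 = 5.47%.
Labor force participation rate = 1,631.26 / 2,096.77 = 77.80%.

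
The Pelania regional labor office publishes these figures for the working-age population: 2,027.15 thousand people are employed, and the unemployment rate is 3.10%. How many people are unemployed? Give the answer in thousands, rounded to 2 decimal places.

About 64.85 thousand are unemployed.

Let U be the number unemployed. The labor force is E + U, and U/(E+U) = 0.0310.
So U = 0.0310 × 2,027.15 / (1 − 0.0310) = 62.8417 / 0.9690 ≈ 64.85 thousand.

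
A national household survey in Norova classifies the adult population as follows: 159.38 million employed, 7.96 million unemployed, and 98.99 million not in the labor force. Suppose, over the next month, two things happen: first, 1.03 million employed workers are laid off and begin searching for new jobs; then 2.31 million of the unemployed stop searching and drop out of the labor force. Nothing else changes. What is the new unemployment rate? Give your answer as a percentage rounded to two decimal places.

New unemployment rate ≈ 4.05%.

Initially, labor force = 159.38 + 7.96 = 167.34 million, so u = 7.96/167.34 = 4.76%.
After the first change, employed falls and unemployed rises by 1.03; labor force unchanged → E = 158.35, U = 8.99, labor force = 167.34 million.
After the second change, unemployed and labor force both fall by 2.31 → E = 158.35, U = 6.68, labor force = 165.03 million.
New unemployment rate = 6.68 / 165.03 = 4.05%.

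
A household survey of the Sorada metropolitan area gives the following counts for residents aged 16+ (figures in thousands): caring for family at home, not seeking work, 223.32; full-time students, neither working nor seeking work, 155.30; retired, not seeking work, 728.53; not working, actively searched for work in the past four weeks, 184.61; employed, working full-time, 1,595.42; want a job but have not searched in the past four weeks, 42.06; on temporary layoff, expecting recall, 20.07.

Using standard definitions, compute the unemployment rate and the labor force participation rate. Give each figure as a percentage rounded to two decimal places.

Unemployment rate ≈ 11.37%; labor force participation rate ≈ 61.03%.

Employed = 1,595.42 thousand.
Unemployed = 184.61 + 20.07 = 204.68 thousand (jobless and actively searching, or on temporary layoff).
Labor force = 1,595.42 + 204.68 = 1,800.10 thousand.
Not in labor force = 223.32 + 155.30 + 728.53 + 42.06 = 1,149.21 thousand (those not working and not actively searching are outside the labor force — including those who want a job but have given up searching).
Civilian working-age population = 1,800.10 + 1,149.21 = 2,949.31 thousand.
Unemployment rate = 204.68 / 1,800.10 = 11.37%.
Labor force participation rate = 1,800.10 / 2,949.31 = 61.03%.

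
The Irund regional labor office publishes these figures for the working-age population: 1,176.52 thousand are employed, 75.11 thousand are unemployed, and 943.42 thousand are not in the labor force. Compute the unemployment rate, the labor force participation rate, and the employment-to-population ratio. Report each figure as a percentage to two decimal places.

Labor force = employed + unemployed = 1,176.52 + 75.11 = 1,251.63 thousand.
Working-age population = 1,251.63 + 943.42 = 2,195.05 thousand.
Unemployment rate = 75.11 / 1,251.63 = 6.00%.
Labor force participation rate = 1,251.63 / 2,195.05 = 57.02%.
Employment-population ratio = 1,176.52 / 2,195.05 = 53.60%.

Unemployment rate ≈ 6.00%; labor force participation rate ≈ 57.02%; employment-population ratio ≈ 53.60%.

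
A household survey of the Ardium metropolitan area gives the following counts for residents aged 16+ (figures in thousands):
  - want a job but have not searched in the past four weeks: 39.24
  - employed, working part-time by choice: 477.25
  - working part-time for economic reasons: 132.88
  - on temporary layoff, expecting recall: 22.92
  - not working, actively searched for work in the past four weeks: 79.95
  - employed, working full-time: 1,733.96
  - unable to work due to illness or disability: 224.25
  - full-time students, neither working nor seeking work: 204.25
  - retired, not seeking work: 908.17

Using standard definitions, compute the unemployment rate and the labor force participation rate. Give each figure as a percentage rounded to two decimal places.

Employed = 477.25 + 132.88 + 1,733.96 = 2,344.09 thousand (anyone who worked, including part-time for economic reasons, counts as employed).
Unemployed = 22.92 + 79.95 = 102.87 thousand (jobless and actively searching, or on temporary layoff).
Labor force = 2,344.09 + 102.87 = 2,446.96 thousand.
Not in labor force = 39.24 + 224.25 + 204.25 + 908.17 = 1,375.91 thousand (those not working and not actively searching are outside the labor force — including those who want a job but have given up searching).
Civilian working-age population = 2,446.96 + 1,375.91 = 3,822.87 thousand.
Unemployment rate = 102.87 / 2,446.96 = 4.20%.
Labor force participation rate = 2,446.96 / 3,822.87 = 64.01%.

Unemployment rate ≈ 4.20%; labor force participation rate ≈ 64.01%.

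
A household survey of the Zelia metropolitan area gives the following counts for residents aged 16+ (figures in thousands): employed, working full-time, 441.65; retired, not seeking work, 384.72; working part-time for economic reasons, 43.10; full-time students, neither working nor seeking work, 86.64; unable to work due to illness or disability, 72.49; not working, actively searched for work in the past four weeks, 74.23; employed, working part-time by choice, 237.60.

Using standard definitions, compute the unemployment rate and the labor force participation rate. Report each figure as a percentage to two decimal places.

Unemployment rate ≈ 9.32%; labor force participation rate ≈ 59.43%.

Employed = 441.65 + 43.10 + 237.60 = 722.35 thousand (anyone who worked, including part-time for economic reasons, counts as employed).
Unemployed = 74.23 thousand.
Labor force = 722.35 + 74.23 = 796.58 thousand.
Not in labor force = 384.72 + 86.64 + 72.49 = 543.85 thousand (those not working and not actively searching are outside the labor force).
Civilian working-age population = 796.58 + 543.85 = 1,340.43 thousand.
Unemployment rate = 74.23 / 796.58 = 9.32%.
Labor force participation rate = 796.58 / 1,340.43 = 59.43%.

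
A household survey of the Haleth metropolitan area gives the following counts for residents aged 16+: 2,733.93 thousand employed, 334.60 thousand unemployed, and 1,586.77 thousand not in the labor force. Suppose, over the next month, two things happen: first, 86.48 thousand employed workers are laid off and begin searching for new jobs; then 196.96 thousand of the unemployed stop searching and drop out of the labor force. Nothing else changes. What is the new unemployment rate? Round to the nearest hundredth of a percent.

Initially, labor force = 2,733.93 + 334.60 = 3,068.53 thousand, so u = 334.60/3,068.53 = 10.90%.
After the first change, employed falls and unemployed rises by 86.48; labor force unchanged → E = 2,647.45, U = 421.08, labor force = 3,068.53 thousand.
After the second change, unemployed and labor force both fall by 196.96 → E = 2,647.45, U = 224.12, labor force = 2,871.57 thousand.
New unemployment rate = 224.12 / 2,871.57 = 7.80%.

New unemployment rate ≈ 7.80%.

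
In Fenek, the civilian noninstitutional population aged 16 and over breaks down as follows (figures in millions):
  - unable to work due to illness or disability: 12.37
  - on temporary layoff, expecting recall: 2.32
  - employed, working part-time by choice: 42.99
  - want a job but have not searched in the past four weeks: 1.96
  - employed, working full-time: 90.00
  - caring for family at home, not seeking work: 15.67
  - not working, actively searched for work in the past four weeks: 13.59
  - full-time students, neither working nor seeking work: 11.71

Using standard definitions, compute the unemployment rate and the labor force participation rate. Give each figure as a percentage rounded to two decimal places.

Employed = 42.99 + 90.00 = 132.99 million.
Unemployed = 2.32 + 13.59 = 15.91 million (jobless and actively searching, or on temporary layoff).
Labor force = 132.99 + 15.91 = 148.90 million.
Not in labor force = 12.37 + 1.96 + 15.67 + 11.71 = 41.71 million (those not working and not actively searching are outside the labor force — including those who want a job but have given up searching).
Civilian working-age population = 148.90 + 41.71 = 190.61 million.
Unemployment rate = 15.91 / 148.90 = 10.69%.
Labor force participation rate = 148.90 / 190.61 = 78.12%.

Unemployment rate ≈ 10.69%; labor force participation rate ≈ 78.12%.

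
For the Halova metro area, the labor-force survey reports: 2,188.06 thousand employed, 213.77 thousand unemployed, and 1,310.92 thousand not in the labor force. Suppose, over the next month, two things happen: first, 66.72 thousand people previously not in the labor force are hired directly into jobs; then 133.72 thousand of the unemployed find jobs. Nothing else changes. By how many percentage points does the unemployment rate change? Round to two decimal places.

The unemployment rate changes by −5.66 percentage points.

Initially, labor force = 2,188.06 + 213.77 = 2,401.83 thousand, so u = 213.77/2,401.83 = 8.90%.
After the first change, employed and labor force both rise by 66.72; unemployed unchanged → E = 2,254.78, U = 213.77, labor force = 2,468.55 thousand.
After the second change, unemployed falls and employed rises by 133.72; labor force unchanged → E = 2,388.50, U = 80.05, labor force = 2,468.55 thousand.
New unemployment rate = 80.05 / 2,468.55 = 3.24%.
Change = 3.24% − 8.90% = −5.66 percentage points.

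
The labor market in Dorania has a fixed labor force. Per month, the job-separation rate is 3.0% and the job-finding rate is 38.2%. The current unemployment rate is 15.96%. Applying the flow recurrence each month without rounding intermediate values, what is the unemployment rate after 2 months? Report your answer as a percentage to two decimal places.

With a fixed labor force, u_{t+1} = u_t + s·(1−u_t) − f·u_t = u_t·(1−s−f) + s.
Here 1−s−f = 0.588 and s = 0.030.
u_1 = 0.159600 × 0.588 + 0.030 = 0.123845.
u_2 = 0.123845 × 0.588 + 0.030 = 0.102821.

Unemployment rate after two months ≈ 10.28%.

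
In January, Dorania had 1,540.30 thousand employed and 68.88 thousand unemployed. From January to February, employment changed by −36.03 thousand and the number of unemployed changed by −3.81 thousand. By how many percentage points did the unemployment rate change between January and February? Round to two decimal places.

The unemployment rate changed by −0.13 percentage points.

January: labor force = 1,540.30 + 68.88 = 1,609.18; u = 68.88/1,609.18 = 4.28%.
February: labor force = 1,504.27 + 65.07 = 1,569.34; u = 65.07/1,569.34 = 4.15%.
Change = 4.15% − 4.28% = −0.13 pp.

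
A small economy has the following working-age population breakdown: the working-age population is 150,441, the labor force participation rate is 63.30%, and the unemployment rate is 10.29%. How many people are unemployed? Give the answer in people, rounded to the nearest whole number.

Labor force = 0.6330 × 150,441 = 95,229.
Unemployed = 0.1029 × 95,229 ≈ 9,799.

About 9,799 are unemployed.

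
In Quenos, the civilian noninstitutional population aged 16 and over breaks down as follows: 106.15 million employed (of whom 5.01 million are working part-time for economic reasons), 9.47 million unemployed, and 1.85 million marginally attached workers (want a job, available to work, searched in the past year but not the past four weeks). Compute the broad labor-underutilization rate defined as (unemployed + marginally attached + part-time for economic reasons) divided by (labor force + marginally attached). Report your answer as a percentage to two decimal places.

Broad underutilization rate ≈ 13.90%.

Labor force = 106.15 + 9.47 = 115.62 million.
Numerator = 9.47 + 1.85 + 5.01 = 16.33 million.
Denominator = 115.62 + 1.85 = 117.47 million.
Broad rate = 16.33 / 117.47 = 13.90%.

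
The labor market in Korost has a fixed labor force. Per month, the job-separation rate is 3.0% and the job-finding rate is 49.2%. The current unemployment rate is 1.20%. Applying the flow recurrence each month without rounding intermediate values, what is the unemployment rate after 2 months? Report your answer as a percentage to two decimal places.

With a fixed labor force, u_{t+1} = u_t + s·(1−u_t) − f·u_t = u_t·(1−s−f) + s.
Here 1−s−f = 0.478 and s = 0.030.
u_1 = 0.012000 × 0.478 + 0.030 = 0.035736.
u_2 = 0.035736 × 0.478 + 0.030 = 0.047082.

Unemployment rate after two months ≈ 4.71%.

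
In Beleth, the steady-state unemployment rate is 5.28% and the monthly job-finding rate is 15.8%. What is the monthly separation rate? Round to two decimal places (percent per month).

Separation rate ≈ 0.88% per month.

From u* = s/(s+f): s = u·f/(1−u).
s = 0.0528 × 15.8 / (1 − 0.0528) = 0.8342 / 0.9472 ≈ 0.88% per month.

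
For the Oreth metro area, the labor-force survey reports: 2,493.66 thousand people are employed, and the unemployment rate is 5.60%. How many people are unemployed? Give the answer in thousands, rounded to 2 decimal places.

About 147.93 thousand are unemployed.

Let U be the number unemployed. The labor force is E + U, and U/(E+U) = 0.0560.
So U = 0.0560 × 2,493.66 / (1 − 0.0560) = 139.6450 / 0.9440 ≈ 147.93 thousand.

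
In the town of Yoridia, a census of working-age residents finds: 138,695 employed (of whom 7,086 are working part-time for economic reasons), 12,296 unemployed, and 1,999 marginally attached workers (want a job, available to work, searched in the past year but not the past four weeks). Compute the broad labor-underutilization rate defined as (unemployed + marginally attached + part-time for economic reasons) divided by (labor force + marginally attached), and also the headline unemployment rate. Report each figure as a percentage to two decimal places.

Labor force = 138,695 + 12,296 = 150,991.
Numerator = 12,296 + 1,999 + 7,086 = 21,381.
Denominator = 150,991 + 1,999 = 152,990.
Broad rate = 21,381 / 152,990 = 13.98%.
Headline unemployment rate = 12,296 / 150,991 = 8.14%.

Broad underutilization rate ≈ 13.98%; headline unemployment rate ≈ 8.14%.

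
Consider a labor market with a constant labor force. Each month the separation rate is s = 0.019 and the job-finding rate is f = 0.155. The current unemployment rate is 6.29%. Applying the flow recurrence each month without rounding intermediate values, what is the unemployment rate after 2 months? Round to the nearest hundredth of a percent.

Unemployment rate after two months ≈ 7.76%.

With a fixed labor force, u_{t+1} = u_t + s·(1−u_t) − f·u_t = u_t·(1−s−f) + s.
Here 1−s−f = 0.826 and s = 0.019.
u_1 = 0.062900 × 0.826 + 0.019 = 0.070955.
u_2 = 0.070955 × 0.826 + 0.019 = 0.077609.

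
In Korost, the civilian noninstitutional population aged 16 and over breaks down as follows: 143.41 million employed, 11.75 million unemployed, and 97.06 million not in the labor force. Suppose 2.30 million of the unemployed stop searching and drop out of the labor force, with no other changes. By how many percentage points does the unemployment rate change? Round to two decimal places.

The unemployment rate changes by −1.39 percentage points.

Initially, labor force = 143.41 + 11.75 = 155.16 million, so u = 11.75/155.16 = 7.57%.
After the change, unemployed and labor force both fall by 2.30 → E = 143.41, U = 9.45, labor force = 152.86 million.
New unemployment rate = 9.45 / 152.86 = 6.18%.
Change = 6.18% − 7.57% = −1.39 percentage points.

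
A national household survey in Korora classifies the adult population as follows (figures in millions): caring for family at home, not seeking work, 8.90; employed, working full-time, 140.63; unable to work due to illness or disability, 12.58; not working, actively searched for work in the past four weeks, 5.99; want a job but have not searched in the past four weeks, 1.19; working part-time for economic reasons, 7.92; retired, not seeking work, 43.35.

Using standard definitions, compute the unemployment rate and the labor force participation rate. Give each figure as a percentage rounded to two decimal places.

Unemployment rate ≈ 3.88%; labor force participation rate ≈ 70.07%.

Employed = 140.63 + 7.92 = 148.55 million (anyone who worked, including part-time for economic reasons, counts as employed).
Unemployed = 5.99 million.
Labor force = 148.55 + 5.99 = 154.54 million.
Not in labor force = 8.90 + 12.58 + 1.19 + 43.35 = 66.02 million (those not working and not actively searching are outside the labor force — including those who want a job but have given up searching).
Civilian working-age population = 154.54 + 66.02 = 220.56 million.
Unemployment rate = 5.99 / 154.54 = 3.88%.
Labor force participation rate = 154.54 / 220.56 = 70.07%.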